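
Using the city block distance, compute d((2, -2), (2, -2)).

Σ|x_i - y_i| = |2 - 2| + |-2 - (-2)| = 0 + 0 = 0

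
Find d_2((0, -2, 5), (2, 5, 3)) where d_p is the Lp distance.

(Σ|x_i - y_i|^2)^(1/2) = (|0 - 2|^2 + |-2 - 5|^2 + |5 - 3|^2)^(1/2)
= (2^2 + 7^2 + 2^2)^(1/2) = (4 + 49 + 4)^(1/2) = (57)^(1/2) ≈ 7.5498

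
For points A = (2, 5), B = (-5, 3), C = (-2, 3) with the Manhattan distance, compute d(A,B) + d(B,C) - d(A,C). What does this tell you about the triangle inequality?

d(A,B) = 7 + 2 = 9, d(B,C) = 3 + 0 = 3, d(A,C) = 4 + 2 = 6.
d(A,B) + d(B,C) - d(A,C) = 9 + 3 - 6 = 12 - 6 = 6. This is ≥ 0, so the triangle inequality holds for these points.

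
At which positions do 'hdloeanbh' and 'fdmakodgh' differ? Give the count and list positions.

Differing positions: 1, 3, 4, 5, 6, 7, 8. Hamming distance = 7.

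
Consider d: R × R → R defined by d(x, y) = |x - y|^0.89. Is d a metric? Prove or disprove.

Yes. With 0 < p = 0.89 ≤ 1, d(x,y) = |x-y|^0.89 is a metric on R. Non-negativity and symmetry are immediate; |x-y|^0.89 = 0 ⟺ |x-y| = 0 ⟺ x = y. For the triangle inequality, the function t ↦ t^0.89 is subadditive on [0,∞) when p ≤ 1, so |x-z|^0.89 ≤ (|x-y| + |y-z|)^0.89 ≤ |x-y|^0.89 + |y-z|^0.89.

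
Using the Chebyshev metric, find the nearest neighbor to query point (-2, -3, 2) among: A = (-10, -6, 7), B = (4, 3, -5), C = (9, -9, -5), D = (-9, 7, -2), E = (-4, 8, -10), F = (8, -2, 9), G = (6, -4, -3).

Distances: d(A) = 8, d(B) = 7, d(C) = 11, d(D) = 10, d(E) = 12, d(F) = 10, d(G) = 8. Nearest: B = (4, 3, -5) with distance 7.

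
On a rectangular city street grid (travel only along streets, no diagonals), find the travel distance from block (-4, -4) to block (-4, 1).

Σ|x_i - y_i| = |-4 - (-4)| + |-4 - 1| = 0 + 5 = 5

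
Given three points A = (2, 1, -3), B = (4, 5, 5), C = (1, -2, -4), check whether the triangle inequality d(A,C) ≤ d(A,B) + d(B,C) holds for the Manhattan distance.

d(A,B) = 2 + 4 + 8 = 14, d(B,C) = 3 + 7 + 9 = 19, d(A,C) = 1 + 3 + 1 = 5.
d(A,C) = 5 ≤ 14 + 19 = 33. Triangle inequality is satisfied.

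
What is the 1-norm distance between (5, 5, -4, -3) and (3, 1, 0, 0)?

Σ|x_i - y_i| = |5 - 3| + |5 - 1| + |-4 - 0| + |-3 - 0| = 2 + 4 + 4 + 3 = 13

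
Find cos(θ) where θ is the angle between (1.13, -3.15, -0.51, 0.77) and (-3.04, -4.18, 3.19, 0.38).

With u = (1.13, -3.15, -0.51, 0.77), v = (-3.04, -4.18, 3.19, 0.38):
u·v = 1.13·(-3.04) + (-3.15)·(-4.18) + (-0.51)·3.19 + 0.77·0.38 = (-3.4352) + 13.167 + (-1.6269) + 0.2926 = 8.3975.
|u| = √(1.13² + (-3.15)² + (-0.51)² + 0.77²) = √(1.2769 + 9.9225 + 0.2601 + 0.5929) = √12.0524, |v| = √((-3.04)² + (-4.18)² + 3.19² + 0.38²) = √(9.2416 + 17.4724 + 10.1761 + 0.1444) = √37.0345.
cos θ = (u·v)/(|u||v|) = 8.3975/(√12.0524·√37.0345) ≈ 0.3975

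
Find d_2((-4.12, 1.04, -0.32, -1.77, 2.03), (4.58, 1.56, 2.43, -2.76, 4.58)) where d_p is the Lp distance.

(Σ|x_i - y_i|^2)^(1/2) = (|-4.12 - 4.58|^2 + |1.04 - 1.56|^2 + |-0.32 - 2.43|^2 + |-1.77 - (-2.76)|^2 + |2.03 - 4.58|^2)^(1/2)
= (8.7^2 + 0.52^2 + 2.75^2 + 0.99^2 + 2.55^2)^(1/2) = (75.69 + 0.2704 + 7.5625 + 0.9801 + 6.5025)^(1/2) = (91.0055)^(1/2) ≈ 9.5397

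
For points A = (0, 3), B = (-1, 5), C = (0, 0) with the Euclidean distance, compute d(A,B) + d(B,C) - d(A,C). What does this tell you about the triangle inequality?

d(A,B) = √(1² + 2²) = √5 ≈ 2.2361, d(B,C) = √(1² + 5²) = √26 ≈ 5.099, d(A,C) = √(0² + 3²) = √9 = 3.
d(A,B) + d(B,C) - d(A,C) = 2.2361 + 5.099 - 3 = 7.3351 - 3 = 4.3351 (to 4 decimal places). This is ≥ 0, so the triangle inequality holds for these points.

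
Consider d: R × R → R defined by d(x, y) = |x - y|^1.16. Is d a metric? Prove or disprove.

No. d(x,y) = |x-y|^1.16 fails the triangle inequality since p = 1.16 > 1. Counterexample: x = -5, y = -1, z = 1. d(x,z) = |-5 - 1|^1.16 = 6^1.16 ≈ 7.992, but d(x,y) + d(y,z) = 4^1.16 + 2^1.16 ≈ 4.9933 + 2.2346 = 7.2279. Since 7.992 > 7.2279, the triangle inequality is violated.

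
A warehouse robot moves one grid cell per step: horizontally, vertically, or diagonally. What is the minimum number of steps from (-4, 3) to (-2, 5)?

max(|x_i - y_i|) = max(|-4 - (-2)|, |3 - 5|) = max(2, 2) = 2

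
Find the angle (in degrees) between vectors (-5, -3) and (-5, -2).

With u = (-5, -3), v = (-5, -2):
u·v = (-5)·(-5) + (-3)·(-2) = 25 + 6 = 31.
|u| = √((-5)² + (-3)²) = √34, |v| = √((-5)² + (-2)²) = √29, so |u||v| = √(34·29) = √986.
cos θ = (u·v)/(|u||v|) = 31/√986 ≈ 0.987241
θ = arccos(0.987241) ≈ 9.16°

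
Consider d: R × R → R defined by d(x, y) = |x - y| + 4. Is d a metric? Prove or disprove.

No. d fails identity of indiscernibles (specifically d(x,x) = 0): d(-1, -1) = |-1 - (-1)| + 4 = 0 + 4 = 4 ≠ 0.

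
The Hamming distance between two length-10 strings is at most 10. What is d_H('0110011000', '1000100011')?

Differing positions: 1, 2, 3, 5, 6, 7, 9, 10. Hamming distance = 8. The maximum possible Hamming distance for length-10 strings is 10, so d_H/10 = 8/10 = 0.8.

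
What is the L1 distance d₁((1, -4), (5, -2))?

Σ|x_i - y_i| = |1 - 5| + |-4 - (-2)| = 4 + 2 = 6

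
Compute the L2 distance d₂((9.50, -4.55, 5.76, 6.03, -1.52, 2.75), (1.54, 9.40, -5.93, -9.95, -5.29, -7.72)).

√(Σ(x_i - y_i)²) = √((9.5 - 1.54)² + (-4.55 - 9.4)² + (5.76 - (-5.93))² + (6.03 - (-9.95))² + (-1.52 - (-5.29))² + (2.75 - (-7.72))²)
= √(7.96² + (-13.95)² + 11.69² + 15.98² + 3.77² + 10.47²) = √(63.3616 + 194.6025 + 136.6561 + 255.3604 + 14.2129 + 109.6209) = √773.8144 ≈ 27.8175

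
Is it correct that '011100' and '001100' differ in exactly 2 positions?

Differing positions: 2. Hamming distance = 1, so the claim that d_H = 2 is false.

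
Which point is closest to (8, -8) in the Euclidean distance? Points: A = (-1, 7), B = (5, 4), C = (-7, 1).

Distances: d(A) ≈ 17.4929, d(B) ≈ 12.3693, d(C) ≈ 17.4929. Nearest: B = (5, 4) with distance 12.3693.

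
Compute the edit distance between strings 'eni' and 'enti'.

Let D[i][j] be the edit distance between the first i characters of 'eni' and the first j characters of 'enti', with D[i][0] = i, D[0][j] = j, and D[i][j] = D[i-1][j-1] if the characters match, else 1 + min(D[i-1][j], D[i][j-1], D[i-1][j-1]). Filling the table (rows: prefixes of 'eni', columns: prefixes of 'enti'):
     ε  e  n  t  i
  ε  0  1  2  3  4
  e  1  0  1  2  3
  n  2  1  0  1  2
  i  3  2  1  1  1
The bottom-right entry gives D[3][4] = 1, so no sequence of fewer than 1 edit works. Backtracking through the table gives one optimal edit sequence (1 edit):
  eni → enti (ins t @3)
Edit distance = 1.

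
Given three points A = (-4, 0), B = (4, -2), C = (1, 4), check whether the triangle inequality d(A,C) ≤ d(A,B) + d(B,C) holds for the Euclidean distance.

d(A,B) = √(8² + 2²) = √68 ≈ 8.2462, d(B,C) = √(3² + 6²) = √45 ≈ 6.7082, d(A,C) = √(5² + 4²) = √41 ≈ 6.4031.
d(A,C) ≈ 6.4031 ≤ 8.2462 + 6.7082 = 14.9544. Triangle inequality is satisfied.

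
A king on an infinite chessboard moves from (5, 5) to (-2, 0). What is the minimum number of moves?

max(|x_i - y_i|) = max(|5 - (-2)|, |5 - 0|) = max(7, 5) = 7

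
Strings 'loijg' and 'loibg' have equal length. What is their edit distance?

Let D[i][j] be the edit distance between the first i characters of 'loijg' and the first j characters of 'loibg', with D[i][0] = i, D[0][j] = j, and D[i][j] = D[i-1][j-1] if the characters match, else 1 + min(D[i-1][j], D[i][j-1], D[i-1][j-1]). Filling the table (rows: prefixes of 'loijg', columns: prefixes of 'loibg'):
     ε  l  o  i  b  g
  ε  0  1  2  3  4  5
  l  1  0  1  2  3  4
  o  2  1  0  1  2  3
  i  3  2  1  0  1  2
  j  4  3  2  1  1  2
  g  5  4  3  2  2  1
The bottom-right entry gives D[5][5] = 1, so no sequence of fewer than 1 edit works. Backtracking through the table gives one optimal edit sequence (1 edit):
  loijg → loibg (sub j→b @4)
Edit distance = 1.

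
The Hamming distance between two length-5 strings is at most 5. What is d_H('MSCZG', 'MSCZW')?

Differing positions: 5. Hamming distance = 1. The maximum possible Hamming distance for length-5 strings is 5, so d_H/5 = 1/5 = 0.2.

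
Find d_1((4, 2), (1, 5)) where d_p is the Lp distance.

Σ|x_i - y_i| = |4 - 1| + |2 - 5| = 3 + 3 = 6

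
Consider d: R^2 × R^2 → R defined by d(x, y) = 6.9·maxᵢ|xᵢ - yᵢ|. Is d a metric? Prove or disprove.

Yes. The L∞ (Chebyshev) norm induces a metric on R^2, and multiplying a metric by a positive constant 6.9 > 0 preserves all four axioms: non-negativity (6.9·||x-y|| ≥ 0), identity (6.9·||x-y|| = 0 ⟺ ||x-y|| = 0 ⟺ x = y), symmetry (||x-y|| = ||y-x||), and the triangle inequality (6.9·||x-z|| ≤ 6.9·||x-y|| + 6.9·||y-z||). So d is a metric.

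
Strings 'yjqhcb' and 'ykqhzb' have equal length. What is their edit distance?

Let D[i][j] be the edit distance between the first i characters of 'yjqhcb' and the first j characters of 'ykqhzb', with D[i][0] = i, D[0][j] = j, and D[i][j] = D[i-1][j-1] if the characters match, else 1 + min(D[i-1][j], D[i][j-1], D[i-1][j-1]). Filling the table (rows: prefixes of 'yjqhcb', columns: prefixes of 'ykqhzb'):
     ε  y  k  q  h  z  b
  ε  0  1  2  3  4  5  6
  y  1  0  1  2  3  4  5
  j  2  1  1  2  3  4  5
  q  3  2  2  1  2  3  4
  h  4  3  3  2  1  2  3
  c  5  4  4  3  2  2  3
  b  6  5  5  4  3  3  2
The bottom-right entry gives D[6][6] = 2, so no sequence of fewer than 2 edits works. Backtracking through the table gives one optimal edit sequence (2 edits):
  yjqhcb → ykqhcb (sub j→k @2)
  ykqhcb → ykqhzb (sub c→z @5)
Edit distance = 2.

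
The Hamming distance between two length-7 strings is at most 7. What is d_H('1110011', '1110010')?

Differing positions: 7. Hamming distance = 1. The maximum possible Hamming distance for length-7 strings is 7, so d_H/7 = 1/7 ≈ 0.1429.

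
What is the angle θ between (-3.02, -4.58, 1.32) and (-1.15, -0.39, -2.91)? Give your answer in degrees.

With u = (-3.02, -4.58, 1.32), v = (-1.15, -0.39, -2.91):
u·v = (-3.02)·(-1.15) + (-4.58)·(-0.39) + 1.32·(-2.91) = 3.473 + 1.7862 + (-3.8412) = 1.418.
|u| = √((-3.02)² + (-4.58)² + 1.32²) = √(9.1204 + 20.9764 + 1.7424) = √31.8392, |v| = √((-1.15)² + (-0.39)² + (-2.91)²) = √(1.3225 + 0.1521 + 8.4681) = √9.9427.
cos θ = (u·v)/(|u||v|) = 1.418/(√31.8392·√9.9427) ≈ 0.079697
θ = arccos(0.079697) ≈ 85.43°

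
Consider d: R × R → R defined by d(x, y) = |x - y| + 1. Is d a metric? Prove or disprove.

No. d fails identity of indiscernibles (specifically d(x,x) = 0): d(-1, -1) = |-1 - (-1)| + 1 = 0 + 1 = 1 ≠ 0.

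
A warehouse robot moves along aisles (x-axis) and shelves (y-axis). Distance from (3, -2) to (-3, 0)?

Σ|x_i - y_i| = |3 - (-3)| + |-2 - 0| = 6 + 2 = 8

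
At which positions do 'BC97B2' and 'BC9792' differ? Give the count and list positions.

Differing positions: 5. Hamming distance = 1.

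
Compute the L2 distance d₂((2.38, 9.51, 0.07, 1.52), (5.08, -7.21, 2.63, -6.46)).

√(Σ(x_i - y_i)²) = √((2.38 - 5.08)² + (9.51 - (-7.21))² + (0.07 - 2.63)² + (1.52 - (-6.46))²)
= √((-2.7)² + 16.72² + (-2.56)² + 7.98²) = √(7.29 + 279.5584 + 6.5536 + 63.6804) = √357.0824 ≈ 18.8966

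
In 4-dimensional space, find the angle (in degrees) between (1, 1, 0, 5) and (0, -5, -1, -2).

With u = (1, 1, 0, 5), v = (0, -5, -1, -2):
u·v = 1·0 + 1·(-5) + 0·(-1) + 5·(-2) = 0 + (-5) + 0 + (-10) = -15.
|u| = √(1² + 1² + 0² + 5²) = √27, |v| = √(0² + (-5)² + (-1)² + (-2)²) = √30, so |u||v| = √(27·30) = √810.
cos θ = (u·v)/(|u||v|) = -15/√810 ≈ -0.527046
θ = arccos(-0.527046) ≈ 121.81°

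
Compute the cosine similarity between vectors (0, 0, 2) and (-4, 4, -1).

With u = (0, 0, 2), v = (-4, 4, -1):
u·v = 0·(-4) + 0·4 + 2·(-1) = 0 + 0 + (-2) = -2.
|u| = √(0² + 0² + 2²) = √4, |v| = √((-4)² + 4² + (-1)²) = √33, so |u||v| = √(4·33) = √132.
cos θ = (u·v)/(|u||v|) = -2/√132 ≈ -0.1741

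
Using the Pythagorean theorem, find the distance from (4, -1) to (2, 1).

√(Σ(x_i - y_i)²) = √((4 - 2)² + (-1 - 1)²)
= √(2² + (-2)²) = √(4 + 4) = √8 ≈ 2.8284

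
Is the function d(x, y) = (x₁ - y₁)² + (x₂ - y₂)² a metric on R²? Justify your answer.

No. The squared Euclidean distance fails the triangle inequality. Counterexample: x = (0, 0), y = (5, 3), z = (10, 6). d(x,z) = 10² + 6² = 136, but d(x,y) + d(y,z) = (5² + 3²) + (5² + 3²) = 34 + 34 = 68. Since 136 > 68, the triangle inequality is violated. (Note: √d, the ordinary Euclidean distance, IS a metric.)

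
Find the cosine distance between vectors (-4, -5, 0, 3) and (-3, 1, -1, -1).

With u = (-4, -5, 0, 3), v = (-3, 1, -1, -1):
u·v = (-4)·(-3) + (-5)·1 + 0·(-1) + 3·(-1) = 12 + (-5) + 0 + (-3) = 4.
|u| = √((-4)² + (-5)² + 0² + 3²) = √50, |v| = √((-3)² + 1² + (-1)² + (-1)²) = √12, so |u||v| = √(50·12) = √600.
cos θ = (u·v)/(|u||v|) = 4/√600 ≈ 0.1633
Cosine distance = 1 - cos θ ≈ 1 - 0.1633 = 0.8367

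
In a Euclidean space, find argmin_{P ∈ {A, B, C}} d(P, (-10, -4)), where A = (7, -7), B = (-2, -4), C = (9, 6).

Distances: d(A) ≈ 17.2627, d(B) = 8, d(C) ≈ 21.4709. Nearest: B = (-2, -4) with distance 8.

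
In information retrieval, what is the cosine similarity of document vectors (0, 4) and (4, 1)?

With u = (0, 4), v = (4, 1):
u·v = 0·4 + 4·1 = 0 + 4 = 4.
|u| = √(0² + 4²) = √16, |v| = √(4² + 1²) = √17, so |u||v| = √(16·17) = √272.
cos θ = (u·v)/(|u||v|) = 4/√272 ≈ 0.2425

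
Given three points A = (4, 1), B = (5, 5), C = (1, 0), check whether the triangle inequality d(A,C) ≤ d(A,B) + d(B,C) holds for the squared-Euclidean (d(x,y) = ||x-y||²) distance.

d(A,B) = 1² + 4² = 17, d(B,C) = 4² + 5² = 41, d(A,C) = 3² + 1² = 10.
d(A,C) = 10 ≤ 17 + 41 = 58. Triangle inequality is satisfied.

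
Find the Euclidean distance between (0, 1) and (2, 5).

√(Σ(x_i - y_i)²) = √((0 - 2)² + (1 - 5)²)
= √((-2)² + (-4)²) = √(4 + 16) = √20 ≈ 4.4721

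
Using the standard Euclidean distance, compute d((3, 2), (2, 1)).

(Σ|x_i - y_i|^2)^(1/2) = (|3 - 2|^2 + |2 - 1|^2)^(1/2)
= (1^2 + 1^2)^(1/2) = (1 + 1)^(1/2) = (2)^(1/2) ≈ 1.4142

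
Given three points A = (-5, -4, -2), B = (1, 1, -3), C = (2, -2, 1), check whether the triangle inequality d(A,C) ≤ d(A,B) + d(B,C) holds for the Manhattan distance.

d(A,B) = 6 + 5 + 1 = 12, d(B,C) = 1 + 3 + 4 = 8, d(A,C) = 7 + 2 + 3 = 12.
d(A,C) = 12 ≤ 12 + 8 = 20. Triangle inequality is satisfied.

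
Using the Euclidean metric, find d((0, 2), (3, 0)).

√(Σ(x_i - y_i)²) = √((0 - 3)² + (2 - 0)²)
= √((-3)² + 2²) = √(9 + 4) = √13 ≈ 3.6056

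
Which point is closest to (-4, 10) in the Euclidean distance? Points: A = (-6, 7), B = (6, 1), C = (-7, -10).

Distances: d(A) ≈ 3.6056, d(B) ≈ 13.4536, d(C) ≈ 20.2237. Nearest: A = (-6, 7) with distance 3.6056.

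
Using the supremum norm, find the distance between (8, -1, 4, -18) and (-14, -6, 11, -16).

max(|x_i - y_i|) = max(|8 - (-14)|, |-1 - (-6)|, |4 - 11|, |-18 - (-16)|) = max(22, 5, 7, 2) = 22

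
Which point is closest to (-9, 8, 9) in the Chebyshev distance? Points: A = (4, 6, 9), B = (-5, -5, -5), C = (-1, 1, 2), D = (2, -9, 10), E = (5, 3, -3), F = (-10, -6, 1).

Distances: d(A) = 13, d(B) = 14, d(C) = 8, d(D) = 17, d(E) = 14, d(F) = 14. Nearest: C = (-1, 1, 2) with distance 8.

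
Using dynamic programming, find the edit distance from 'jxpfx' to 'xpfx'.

Let D[i][j] be the edit distance between the first i characters of 'jxpfx' and the first j characters of 'xpfx', with D[i][0] = i, D[0][j] = j, and D[i][j] = D[i-1][j-1] if the characters match, else 1 + min(D[i-1][j], D[i][j-1], D[i-1][j-1]). Filling the table (rows: prefixes of 'jxpfx', columns: prefixes of 'xpfx'):
     ε  x  p  f  x
  ε  0  1  2  3  4
  j  1  1  2  3  4
  x  2  1  2  3  3
  p  3  2  1  2  3
  f  4  3  2  1  2
  x  5  4  3  2  1
The bottom-right entry gives D[5][4] = 1, so no sequence of fewer than 1 edit works. Backtracking through the table gives one optimal edit sequence (1 edit):
  jxpfx → xpfx (del j @1)
Edit distance = 1.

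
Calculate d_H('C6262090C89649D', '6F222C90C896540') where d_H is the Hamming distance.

Differing positions: 1, 2, 4, 6, 13, 14, 15. Hamming distance = 7.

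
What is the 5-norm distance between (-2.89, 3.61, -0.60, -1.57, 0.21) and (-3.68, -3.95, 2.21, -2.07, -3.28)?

(Σ|x_i - y_i|^5)^(1/5) = (|-2.89 - (-3.68)|^5 + |3.61 - (-3.95)|^5 + |-0.6 - 2.21|^5 + |-1.57 - (-2.07)|^5 + |0.21 - (-3.28)|^5)^(1/5)
= (0.79^5 + 7.56^5 + 2.81^5 + 0.5^5 + 3.49^5)^(1/5) ≈ (0.3077 + 24694.997 + 175.199 + 0.0312 + 517.7584)^(1/5) = (25388.2933)^(1/5) ≈ 7.602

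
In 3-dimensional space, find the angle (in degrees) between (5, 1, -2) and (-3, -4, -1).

With u = (5, 1, -2), v = (-3, -4, -1):
u·v = 5·(-3) + 1·(-4) + (-2)·(-1) = (-15) + (-4) + 2 = -17.
|u| = √(5² + 1² + (-2)²) = √30, |v| = √((-3)² + (-4)² + (-1)²) = √26, so |u||v| = √(30·26) = √780.
cos θ = (u·v)/(|u||v|) = -17/√780 ≈ -0.608698
θ = arccos(-0.608698) ≈ 127.5°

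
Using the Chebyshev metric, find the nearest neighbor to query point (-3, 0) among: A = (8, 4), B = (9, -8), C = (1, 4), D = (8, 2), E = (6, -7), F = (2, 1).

Distances: d(A) = 11, d(B) = 12, d(C) = 4, d(D) = 11, d(E) = 9, d(F) = 5. Nearest: C = (1, 4) with distance 4.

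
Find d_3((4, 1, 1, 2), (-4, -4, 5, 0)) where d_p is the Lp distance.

(Σ|x_i - y_i|^3)^(1/3) = (|4 - (-4)|^3 + |1 - (-4)|^3 + |1 - 5|^3 + |2 - 0|^3)^(1/3)
= (8^3 + 5^3 + 4^3 + 2^3)^(1/3) = (512 + 125 + 64 + 8)^(1/3) = (709)^(1/3) ≈ 8.9169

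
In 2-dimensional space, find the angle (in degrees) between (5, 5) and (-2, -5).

With u = (5, 5), v = (-2, -5):
u·v = 5·(-2) + 5·(-5) = (-10) + (-25) = -35.
|u| = √(5² + 5²) = √50, |v| = √((-2)² + (-5)²) = √29, so |u||v| = √(50·29) = √1450.
cos θ = (u·v)/(|u||v|) = -35/√1450 ≈ -0.919145
θ = arccos(-0.919145) ≈ 156.8°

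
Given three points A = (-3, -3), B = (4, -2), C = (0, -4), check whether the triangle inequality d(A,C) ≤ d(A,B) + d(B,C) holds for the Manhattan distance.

d(A,B) = 7 + 1 = 8, d(B,C) = 4 + 2 = 6, d(A,C) = 3 + 1 = 4.
d(A,C) = 4 ≤ 8 + 6 = 14. Triangle inequality is satisfied.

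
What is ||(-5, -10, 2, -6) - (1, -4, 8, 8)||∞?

max(|x_i - y_i|) = max(|-5 - 1|, |-10 - (-4)|, |2 - 8|, |-6 - 8|) = max(6, 6, 6, 14) = 14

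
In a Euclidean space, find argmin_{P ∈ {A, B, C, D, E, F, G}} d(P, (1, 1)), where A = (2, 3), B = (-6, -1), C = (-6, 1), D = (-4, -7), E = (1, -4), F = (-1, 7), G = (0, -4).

Distances: d(A) ≈ 2.2361, d(B) ≈ 7.2801, d(C) = 7, d(D) ≈ 9.434, d(E) = 5, d(F) ≈ 6.3246, d(G) ≈ 5.099. Nearest: A = (2, 3) with distance 2.2361.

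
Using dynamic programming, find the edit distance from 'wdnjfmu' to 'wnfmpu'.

Let D[i][j] be the edit distance between the first i characters of 'wdnjfmu' and the first j characters of 'wnfmpu', with D[i][0] = i, D[0][j] = j, and D[i][j] = D[i-1][j-1] if the characters match, else 1 + min(D[i-1][j], D[i][j-1], D[i-1][j-1]). Filling the table (rows: prefixes of 'wdnjfmu', columns: prefixes of 'wnfmpu'):
     ε  w  n  f  m  p  u
  ε  0  1  2  3  4  5  6
  w  1  0  1  2  3  4  5
  d  2  1  1  2  3  4  5
  n  3  2  1  2  3  4  5
  j  4  3  2  2  3  4  5
  f  5  4  3  2  3  4  5
  m  6  5  4  3  2  3  4
  u  7  6  5  4  3  3  3
The bottom-right entry gives D[7][6] = 3, so no sequence of fewer than 3 edits works. Backtracking through the table gives one optimal edit sequence (3 edits):
  wdnjfmu → wnjfmu (del d @2)
  wnjfmu → wnfmu (del j @3)
  wnfmu → wnfmpu (ins p @5)
Edit distance = 3.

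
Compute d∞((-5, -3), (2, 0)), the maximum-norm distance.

max(|x_i - y_i|) = max(|-5 - 2|, |-3 - 0|) = max(7, 3) = 7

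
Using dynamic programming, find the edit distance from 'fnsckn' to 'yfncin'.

Let D[i][j] be the edit distance between the first i characters of 'fnsckn' and the first j characters of 'yfncin', with D[i][0] = i, D[0][j] = j, and D[i][j] = D[i-1][j-1] if the characters match, else 1 + min(D[i-1][j], D[i][j-1], D[i-1][j-1]). Filling the table (rows: prefixes of 'fnsckn', columns: prefixes of 'yfncin'):
     ε  y  f  n  c  i  n
  ε  0  1  2  3  4  5  6
  f  1  1  1  2  3  4  5
  n  2  2  2  1  2  3  4
  s  3  3  3  2  2  3  4
  c  4  4  4  3  2  3  4
  k  5  5  5  4  3  3  4
  n  6  6  6  5  4  4  3
The bottom-right entry gives D[6][6] = 3, so no sequence of fewer than 3 edits works. Backtracking through the table gives one optimal edit sequence (3 edits):
  fnsckn → yfnsckn (ins y @1)
  yfnsckn → yfnckn (del s @4)
  yfnckn → yfncin (sub k→i @5)
Edit distance = 3.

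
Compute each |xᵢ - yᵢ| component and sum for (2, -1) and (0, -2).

Σ|x_i - y_i| = |2 - 0| + |-1 - (-2)| = 2 + 1 = 3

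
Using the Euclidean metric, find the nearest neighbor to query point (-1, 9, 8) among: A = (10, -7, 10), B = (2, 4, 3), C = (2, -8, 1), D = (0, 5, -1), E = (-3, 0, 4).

Distances: d(A) ≈ 19.5192, d(B) ≈ 7.6811, d(C) ≈ 18.6279, d(D) ≈ 9.8995, d(E) ≈ 10.0499. Nearest: B = (2, 4, 3) with distance 7.6811.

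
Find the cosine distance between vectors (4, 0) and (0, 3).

With u = (4, 0), v = (0, 3):
u·v = 4·0 + 0·3 = 0 + 0 = 0.
|u| = √(4² + 0²) = √16, |v| = √(0² + 3²) = √9, so |u||v| = √(16·9) = √144 = 12.
cos θ = (u·v)/(|u||v|) = 0/12 = 0
Cosine distance = 1 - cos θ = 1 - 0 = 1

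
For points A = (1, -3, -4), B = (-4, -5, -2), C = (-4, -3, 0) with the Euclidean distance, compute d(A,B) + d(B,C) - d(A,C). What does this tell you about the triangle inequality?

d(A,B) = √(5² + 2² + 2²) = √33 ≈ 5.7446, d(B,C) = √(0² + 2² + 2²) = √8 ≈ 2.8284, d(A,C) = √(5² + 0² + 4²) = √41 ≈ 6.4031.
d(A,B) + d(B,C) - d(A,C) = 5.7446 + 2.8284 - 6.4031 = 8.573 - 6.4031 = 2.1699 (to 4 decimal places). This is ≥ 0, so the triangle inequality holds for these points.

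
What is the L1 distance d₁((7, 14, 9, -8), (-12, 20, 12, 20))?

Σ|x_i - y_i| = |7 - (-12)| + |14 - 20| + |9 - 12| + |-8 - 20| = 19 + 6 + 3 + 28 = 56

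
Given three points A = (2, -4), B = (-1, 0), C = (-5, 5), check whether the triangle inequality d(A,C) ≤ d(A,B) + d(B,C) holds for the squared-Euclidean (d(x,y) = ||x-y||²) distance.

d(A,B) = 3² + 4² = 25, d(B,C) = 4² + 5² = 41, d(A,C) = 7² + 9² = 130.
d(A,C) = 130 > 25 + 41 = 66. Triangle inequality is VIOLATED. (Squared-Euclidean is not a metric — this is a counterexample.)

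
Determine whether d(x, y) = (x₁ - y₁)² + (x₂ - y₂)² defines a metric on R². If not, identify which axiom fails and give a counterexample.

No. The squared Euclidean distance fails the triangle inequality. Counterexample: x = (0, 0), y = (2, 4), z = (4, 8). d(x,z) = 4² + 8² = 80, but d(x,y) + d(y,z) = (2² + 4²) + (2² + 4²) = 20 + 20 = 40. Since 80 > 40, the triangle inequality is violated. (Note: √d, the ordinary Euclidean distance, IS a metric.)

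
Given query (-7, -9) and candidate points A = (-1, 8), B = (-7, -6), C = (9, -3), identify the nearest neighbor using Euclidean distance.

Distances: d(A) ≈ 18.0278, d(B) = 3, d(C) ≈ 17.088. Nearest: B = (-7, -6) with distance 3.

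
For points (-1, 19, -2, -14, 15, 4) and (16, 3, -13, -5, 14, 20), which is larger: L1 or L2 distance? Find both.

L1 = |-1 - 16| + |19 - 3| + |-2 - (-13)| + |-14 - (-5)| + |15 - 14| + |4 - 20| = 17 + 16 + 11 + 9 + 1 + 16 = 70
L2 = √(17² + 16² + 11² + 9² + 1² + 16²) = √1004 ≈ 31.686
L1 ≥ L2 always (equality iff movement is along one axis); L1 > L2 here.
Ratio L1/L2 = 70/√1004 ≈ 2.2092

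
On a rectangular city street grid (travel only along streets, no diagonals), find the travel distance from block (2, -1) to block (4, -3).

Σ|x_i - y_i| = |2 - 4| + |-1 - (-3)| = 2 + 2 = 4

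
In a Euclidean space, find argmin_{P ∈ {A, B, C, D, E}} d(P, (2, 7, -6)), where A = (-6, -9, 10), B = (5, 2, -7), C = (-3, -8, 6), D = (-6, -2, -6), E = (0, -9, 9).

Distances: d(A) = 24, d(B) ≈ 5.9161, d(C) ≈ 19.8494, d(D) ≈ 12.0416, d(E) ≈ 22.0227. Nearest: B = (5, 2, -7) with distance 5.9161.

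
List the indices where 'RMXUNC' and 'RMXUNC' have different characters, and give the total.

Differing positions: none. Hamming distance = 0.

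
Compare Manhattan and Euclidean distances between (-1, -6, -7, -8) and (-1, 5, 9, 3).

L1 = |-1 - (-1)| + |-6 - 5| + |-7 - 9| + |-8 - 3| = 0 + 11 + 16 + 11 = 38
L2 = √(0² + 11² + 16² + 11²) = √498 ≈ 22.3159
L1 ≥ L2 always (equality iff movement is along one axis); L1 > L2 here.
Ratio L1/L2 = 38/√498 ≈ 1.7028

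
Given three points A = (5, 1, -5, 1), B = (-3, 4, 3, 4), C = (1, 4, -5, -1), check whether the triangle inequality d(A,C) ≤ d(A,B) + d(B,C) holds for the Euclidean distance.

d(A,B) = √(8² + 3² + 8² + 3²) = √146 ≈ 12.083, d(B,C) = √(4² + 0² + 8² + 5²) = √105 ≈ 10.247, d(A,C) = √(4² + 3² + 0² + 2²) = √29 ≈ 5.3852.
d(A,C) ≈ 5.3852 ≤ 12.083 + 10.247 = 22.33. Triangle inequality is satisfied.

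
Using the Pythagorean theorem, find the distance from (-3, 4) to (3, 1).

√(Σ(x_i - y_i)²) = √((-3 - 3)² + (4 - 1)²)
= √((-6)² + 3²) = √(36 + 9) = √45 ≈ 6.7082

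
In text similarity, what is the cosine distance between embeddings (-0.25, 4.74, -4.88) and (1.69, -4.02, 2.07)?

With u = (-0.25, 4.74, -4.88), v = (1.69, -4.02, 2.07):
u·v = (-0.25)·1.69 + 4.74·(-4.02) + (-4.88)·2.07 = (-0.4225) + (-19.0548) + (-10.1016) = -29.5789.
|u| = √((-0.25)² + 4.74² + (-4.88)²) = √(0.0625 + 22.4676 + 23.8144) = √46.3445, |v| = √(1.69² + (-4.02)² + 2.07²) = √(2.8561 + 16.1604 + 4.2849) = √23.3014.
cos θ = (u·v)/(|u||v|) = -29.5789/(√46.3445·√23.3014) ≈ -0.9001
Cosine distance = 1 - cos θ ≈ 1 - (-0.9001) = 1.9001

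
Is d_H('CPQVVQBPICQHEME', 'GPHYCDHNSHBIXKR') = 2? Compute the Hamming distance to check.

Differing positions: 1, 3, 4, 5, 6, 7, 8, 9, 10, 11, 12, 13, 14, 15. Hamming distance = 14, so the claim that d_H = 2 is false.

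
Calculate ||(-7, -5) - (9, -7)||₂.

√(Σ(x_i - y_i)²) = √((-7 - 9)² + (-5 - (-7))²)
= √((-16)² + 2²) = √(256 + 4) = √260 ≈ 16.1245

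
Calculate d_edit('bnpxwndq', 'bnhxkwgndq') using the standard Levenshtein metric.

Let D[i][j] be the edit distance between the first i characters of 'bnpxwndq' and the first j characters of 'bnhxkwgndq', with D[i][0] = i, D[0][j] = j, and D[i][j] = D[i-1][j-1] if the characters match, else 1 + min(D[i-1][j], D[i][j-1], D[i-1][j-1]). Filling the table (rows: prefixes of 'bnpxwndq', columns: prefixes of 'bnhxkwgndq'):
     ε  b  n  h  x  k  w  g  n  d  q
  ε  0  1  2  3  4  5  6  7  8  9 10
  b  1  0  1  2  3  4  5  6  7  8  9
  n  2  1  0  1  2  3  4  5  6  7  8
  p  3  2  1  1  2  3  4  5  6  7  8
  x  4  3  2  2  1  2  3  4  5  6  7
  w  5  4  3  3  2  2  2  3  4  5  6
  n  6  5  4  4  3  3  3  3  3  4  5
  d  7  6  5  5  4  4  4  4  4  3  4
  q  8  7  6  6  5  5  5  5  5  4  3
The bottom-right entry gives D[8][10] = 3, so no sequence of fewer than 3 edits works. Backtracking through the table gives one optimal edit sequence (3 edits):
  bnpxwndq → bnhxwndq (sub p→h @3)
  bnhxwndq → bnhxkwndq (ins k @5)
  bnhxkwndq → bnhxkwgndq (ins g @7)
Edit distance = 3.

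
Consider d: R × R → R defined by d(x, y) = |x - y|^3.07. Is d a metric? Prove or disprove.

No. d(x,y) = |x-y|^3.07 fails the triangle inequality since p = 3.07 > 1. Counterexample: x = 0, y = 8, z = 16. d(x,z) = |0 - 16|^3.07 = 16^3.07 ≈ 4973.3422, but d(x,y) + d(y,z) = 8^3.07 + 8^3.07 ≈ 592.2244 + 592.2244 = 1184.4488. Since 4973.3422 > 1184.4488, the triangle inequality is violated.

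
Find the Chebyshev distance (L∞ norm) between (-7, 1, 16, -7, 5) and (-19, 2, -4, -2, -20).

max(|x_i - y_i|) = max(|-7 - (-19)|, |1 - 2|, |16 - (-4)|, |-7 - (-2)|, |5 - (-20)|) = max(12, 1, 20, 5, 25) = 25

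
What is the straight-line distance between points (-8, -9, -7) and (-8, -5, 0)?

√(Σ(x_i - y_i)²) = √((-8 - (-8))² + (-9 - (-5))² + (-7 - 0)²)
= √(0² + (-4)² + (-7)²) = √(0 + 16 + 49) = √65 ≈ 8.0623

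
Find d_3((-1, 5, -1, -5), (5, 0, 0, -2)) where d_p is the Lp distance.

(Σ|x_i - y_i|^3)^(1/3) = (|-1 - 5|^3 + |5 - 0|^3 + |-1 - 0|^3 + |-5 - (-2)|^3)^(1/3)
= (6^3 + 5^3 + 1^3 + 3^3)^(1/3) = (216 + 125 + 1 + 27)^(1/3) = (369)^(1/3) ≈ 7.1726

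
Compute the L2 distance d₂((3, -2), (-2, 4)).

√(Σ(x_i - y_i)²) = √((3 - (-2))² + (-2 - 4)²)
= √(5² + (-6)²) = √(25 + 36) = √61 ≈ 7.8102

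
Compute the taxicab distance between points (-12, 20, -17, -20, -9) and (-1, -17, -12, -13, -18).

Σ|x_i - y_i| = |-12 - (-1)| + |20 - (-17)| + |-17 - (-12)| + |-20 - (-13)| + |-9 - (-18)| = 11 + 37 + 5 + 7 + 9 = 69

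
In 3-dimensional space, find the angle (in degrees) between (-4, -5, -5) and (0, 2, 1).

With u = (-4, -5, -5), v = (0, 2, 1):
u·v = (-4)·0 + (-5)·2 + (-5)·1 = 0 + (-10) + (-5) = -15.
|u| = √((-4)² + (-5)² + (-5)²) = √66, |v| = √(0² + 2² + 1²) = √5, so |u||v| = √(66·5) = √330.
cos θ = (u·v)/(|u||v|) = -15/√330 ≈ -0.825723
θ = arccos(-0.825723) ≈ 145.66°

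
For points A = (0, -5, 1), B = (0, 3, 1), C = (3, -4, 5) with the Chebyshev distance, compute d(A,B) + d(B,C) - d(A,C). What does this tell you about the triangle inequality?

d(A,B) = max(0, 8, 0) = 8, d(B,C) = max(3, 7, 4) = 7, d(A,C) = max(3, 1, 4) = 4.
d(A,B) + d(B,C) - d(A,C) = 8 + 7 - 4 = 15 - 4 = 11. This is ≥ 0, so the triangle inequality holds for these points.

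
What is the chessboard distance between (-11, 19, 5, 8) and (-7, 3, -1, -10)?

max(|x_i - y_i|) = max(|-11 - (-7)|, |19 - 3|, |5 - (-1)|, |8 - (-10)|) = max(4, 16, 6, 18) = 18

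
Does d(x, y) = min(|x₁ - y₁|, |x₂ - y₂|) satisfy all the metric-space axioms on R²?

No. d fails identity of indiscernibles: take x = (-2, 0) and y = (-2, 4). Then d(x,y) = min(|-2 - (-2)|, |0 - 4|) = min(0, 4) = 0, yet x ≠ y.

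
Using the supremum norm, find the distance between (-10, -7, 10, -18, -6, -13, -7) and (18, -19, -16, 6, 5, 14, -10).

max(|x_i - y_i|) = max(|-10 - 18|, |-7 - (-19)|, |10 - (-16)|, |-18 - 6|, |-6 - 5|, |-13 - 14|, |-7 - (-10)|) = max(28, 12, 26, 24, 11, 27, 3) = 28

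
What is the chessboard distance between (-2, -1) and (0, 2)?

max(|x_i - y_i|) = max(|-2 - 0|, |-1 - 2|) = max(2, 3) = 3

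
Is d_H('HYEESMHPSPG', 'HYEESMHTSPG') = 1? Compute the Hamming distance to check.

Differing positions: 8. Hamming distance = 1, so the claim is true.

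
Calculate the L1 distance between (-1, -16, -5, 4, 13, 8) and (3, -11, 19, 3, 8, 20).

Σ|x_i - y_i| = |-1 - 3| + |-16 - (-11)| + |-5 - 19| + |4 - 3| + |13 - 8| + |8 - 20| = 4 + 5 + 24 + 1 + 5 + 12 = 51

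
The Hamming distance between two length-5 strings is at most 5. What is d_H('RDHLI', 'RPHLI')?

Differing positions: 2. Hamming distance = 1. The maximum possible Hamming distance for length-5 strings is 5, so d_H/5 = 1/5 = 0.2.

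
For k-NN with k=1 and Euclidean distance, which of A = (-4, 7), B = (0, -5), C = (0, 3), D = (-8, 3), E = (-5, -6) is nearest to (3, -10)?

Distances: d(A) ≈ 18.3848, d(B) ≈ 5.831, d(C) ≈ 13.3417, d(D) ≈ 17.0294, d(E) ≈ 8.9443. Nearest: B = (0, -5) with distance 5.831.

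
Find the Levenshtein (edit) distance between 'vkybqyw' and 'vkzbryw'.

Let D[i][j] be the edit distance between the first i characters of 'vkybqyw' and the first j characters of 'vkzbryw', with D[i][0] = i, D[0][j] = j, and D[i][j] = D[i-1][j-1] if the characters match, else 1 + min(D[i-1][j], D[i][j-1], D[i-1][j-1]). Filling the table (rows: prefixes of 'vkybqyw', columns: prefixes of 'vkzbryw'):
     ε  v  k  z  b  r  y  w
  ε  0  1  2  3  4  5  6  7
  v  1  0  1  2  3  4  5  6
  k  2  1  0  1  2  3  4  5
  y  3  2  1  1  2  3  3  4
  b  4  3  2  2  1  2  3  4
  q  5  4  3  3  2  2  3  4
  y  6  5  4  4  3  3  2  3
  w  7  6  5  5  4  4  3  2
The bottom-right entry gives D[7][7] = 2, so no sequence of fewer than 2 edits works. Backtracking through the table gives one optimal edit sequence (2 edits):
  vkybqyw → vkzbqyw (sub y→z @3)
  vkzbqyw → vkzbryw (sub q→r @5)
Edit distance = 2.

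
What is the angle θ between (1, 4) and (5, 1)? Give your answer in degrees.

With u = (1, 4), v = (5, 1):
u·v = 1·5 + 4·1 = 5 + 4 = 9.
|u| = √(1² + 4²) = √17, |v| = √(5² + 1²) = √26, so |u||v| = √(17·26) = √442.
cos θ = (u·v)/(|u||v|) = 9/√442 ≈ 0.428086
θ = arccos(0.428086) ≈ 64.65°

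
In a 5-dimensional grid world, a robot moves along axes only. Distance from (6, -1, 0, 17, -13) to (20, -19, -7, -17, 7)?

Σ|x_i - y_i| = |6 - 20| + |-1 - (-19)| + |0 - (-7)| + |17 - (-17)| + |-13 - 7| = 14 + 18 + 7 + 34 + 20 = 93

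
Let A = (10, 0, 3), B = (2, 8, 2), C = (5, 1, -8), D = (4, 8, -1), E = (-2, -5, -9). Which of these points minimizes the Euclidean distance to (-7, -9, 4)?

Distances: d(A) ≈ 19.2614, d(B) ≈ 19.3391, d(C) ≈ 19.6977, d(D) ≈ 20.8567, d(E) ≈ 14.4914. Nearest: E = (-2, -5, -9) with distance 14.4914.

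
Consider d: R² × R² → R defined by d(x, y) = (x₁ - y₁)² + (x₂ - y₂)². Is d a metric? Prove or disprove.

No. The squared Euclidean distance fails the triangle inequality. Counterexample: x = (0, 0), y = (5, 3), z = (10, 6). d(x,z) = 10² + 6² = 136, but d(x,y) + d(y,z) = (5² + 3²) + (5² + 3²) = 34 + 34 = 68. Since 136 > 68, the triangle inequality is violated. (Note: √d, the ordinary Euclidean distance, IS a metric.)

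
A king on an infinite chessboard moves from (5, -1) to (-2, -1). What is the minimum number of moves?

max(|x_i - y_i|) = max(|5 - (-2)|, |-1 - (-1)|) = max(7, 0) = 7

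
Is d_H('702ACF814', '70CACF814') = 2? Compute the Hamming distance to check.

Differing positions: 3. Hamming distance = 1, so the claim that d_H = 2 is false.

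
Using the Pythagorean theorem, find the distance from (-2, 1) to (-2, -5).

√(Σ(x_i - y_i)²) = √((-2 - (-2))² + (1 - (-5))²)
= √(0² + 6²) = √(0 + 36) = √36 = 6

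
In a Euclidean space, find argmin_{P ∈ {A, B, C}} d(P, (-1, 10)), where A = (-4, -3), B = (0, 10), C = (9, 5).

Distances: d(A) ≈ 13.3417, d(B) = 1, d(C) ≈ 11.1803. Nearest: B = (0, 10) with distance 1.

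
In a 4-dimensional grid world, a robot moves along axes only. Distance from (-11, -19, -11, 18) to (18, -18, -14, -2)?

Σ|x_i - y_i| = |-11 - 18| + |-19 - (-18)| + |-11 - (-14)| + |18 - (-2)| = 29 + 1 + 3 + 20 = 53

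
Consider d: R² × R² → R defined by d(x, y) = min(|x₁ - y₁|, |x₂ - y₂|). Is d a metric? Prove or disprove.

No. d fails identity of indiscernibles: take x = (-4, 0) and y = (-4, 7). Then d(x,y) = min(|-4 - (-4)|, |0 - 7|) = min(0, 7) = 0, yet x ≠ y.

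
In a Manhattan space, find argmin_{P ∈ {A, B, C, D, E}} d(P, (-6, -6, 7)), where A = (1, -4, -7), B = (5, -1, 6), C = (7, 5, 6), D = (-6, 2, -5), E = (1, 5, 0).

Distances: d(A) = 23, d(B) = 17, d(C) = 25, d(D) = 20, d(E) = 25. Nearest: B = (5, -1, 6) with distance 17.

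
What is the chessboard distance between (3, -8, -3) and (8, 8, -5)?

max(|x_i - y_i|) = max(|3 - 8|, |-8 - 8|, |-3 - (-5)|) = max(5, 16, 2) = 16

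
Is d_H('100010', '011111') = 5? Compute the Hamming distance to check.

Differing positions: 1, 2, 3, 4, 6. Hamming distance = 5, so the claim is true.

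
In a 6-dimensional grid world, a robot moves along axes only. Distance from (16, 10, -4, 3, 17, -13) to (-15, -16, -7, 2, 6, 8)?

Σ|x_i - y_i| = |16 - (-15)| + |10 - (-16)| + |-4 - (-7)| + |3 - 2| + |17 - 6| + |-13 - 8| = 31 + 26 + 3 + 1 + 11 + 21 = 93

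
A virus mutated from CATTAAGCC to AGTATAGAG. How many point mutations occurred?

Differing positions: 1, 2, 4, 5, 8, 9. Hamming distance = 6.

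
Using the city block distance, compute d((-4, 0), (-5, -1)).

Σ|x_i - y_i| = |-4 - (-5)| + |0 - (-1)| = 1 + 1 = 2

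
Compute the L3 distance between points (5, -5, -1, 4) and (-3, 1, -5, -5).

(Σ|x_i - y_i|^3)^(1/3) = (|5 - (-3)|^3 + |-5 - 1|^3 + |-1 - (-5)|^3 + |4 - (-5)|^3)^(1/3)
= (8^3 + 6^3 + 4^3 + 9^3)^(1/3) = (512 + 216 + 64 + 729)^(1/3) = (1521)^(1/3) ≈ 11.5003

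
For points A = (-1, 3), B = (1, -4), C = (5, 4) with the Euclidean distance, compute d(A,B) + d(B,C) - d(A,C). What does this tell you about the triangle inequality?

d(A,B) = √(2² + 7²) = √53 ≈ 7.2801, d(B,C) = √(4² + 8²) = √80 ≈ 8.9443, d(A,C) = √(6² + 1²) = √37 ≈ 6.0828.
d(A,B) + d(B,C) - d(A,C) = 7.2801 + 8.9443 - 6.0828 = 16.2244 - 6.0828 = 10.1416 (to 4 decimal places). This is ≥ 0, so the triangle inequality holds for these points.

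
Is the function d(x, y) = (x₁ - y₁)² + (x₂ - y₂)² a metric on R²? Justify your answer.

No. The squared Euclidean distance fails the triangle inequality. Counterexample: x = (0, 0), y = (5, 2), z = (10, 4). d(x,z) = 10² + 4² = 116, but d(x,y) + d(y,z) = (5² + 2²) + (5² + 2²) = 29 + 29 = 58. Since 116 > 58, the triangle inequality is violated. (Note: √d, the ordinary Euclidean distance, IS a metric.)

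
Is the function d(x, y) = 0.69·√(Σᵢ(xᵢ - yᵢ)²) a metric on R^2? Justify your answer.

Yes. The L2 (Euclidean) norm induces a metric on R^2, and multiplying a metric by a positive constant 0.69 > 0 preserves all four axioms: non-negativity (0.69·||x-y|| ≥ 0), identity (0.69·||x-y|| = 0 ⟺ ||x-y|| = 0 ⟺ x = y), symmetry (||x-y|| = ||y-x||), and the triangle inequality (0.69·||x-z|| ≤ 0.69·||x-y|| + 0.69·||y-z||). So d is a metric.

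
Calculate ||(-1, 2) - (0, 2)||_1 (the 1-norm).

Σ|x_i - y_i| = |-1 - 0| + |2 - 2| = 1 + 0 = 1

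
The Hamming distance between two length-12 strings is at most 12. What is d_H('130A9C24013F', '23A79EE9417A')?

Differing positions: 1, 3, 4, 6, 7, 8, 9, 11, 12. Hamming distance = 9. The maximum possible Hamming distance for length-12 strings is 12, so d_H/12 = 9/12 = 0.75.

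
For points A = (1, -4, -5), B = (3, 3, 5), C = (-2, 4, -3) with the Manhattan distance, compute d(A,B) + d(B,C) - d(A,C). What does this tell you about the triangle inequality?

d(A,B) = 2 + 7 + 10 = 19, d(B,C) = 5 + 1 + 8 = 14, d(A,C) = 3 + 8 + 2 = 13.
d(A,B) + d(B,C) - d(A,C) = 19 + 14 - 13 = 33 - 13 = 20. This is ≥ 0, so the triangle inequality holds for these points.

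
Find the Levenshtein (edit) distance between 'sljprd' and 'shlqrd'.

Let D[i][j] be the edit distance between the first i characters of 'sljprd' and the first j characters of 'shlqrd', with D[i][0] = i, D[0][j] = j, and D[i][j] = D[i-1][j-1] if the characters match, else 1 + min(D[i-1][j], D[i][j-1], D[i-1][j-1]). Filling the table (rows: prefixes of 'sljprd', columns: prefixes of 'shlqrd'):
     ε  s  h  l  q  r  d
  ε  0  1  2  3  4  5  6
  s  1  0  1  2  3  4  5
  l  2  1  1  1  2  3  4
  j  3  2  2  2  2  3  4
  p  4  3  3  3  3  3  4
  r  5  4  4  4  4  3  4
  d  6  5  5  5  5  4  3
The bottom-right entry gives D[6][6] = 3, so no sequence of fewer than 3 edits works. Backtracking through the table gives one optimal edit sequence (3 edits):
  sljprd → shjprd (sub l→h @2)
  shjprd → shlprd (sub j→l @3)
  shlprd → shlqrd (sub p→q @4)
Edit distance = 3.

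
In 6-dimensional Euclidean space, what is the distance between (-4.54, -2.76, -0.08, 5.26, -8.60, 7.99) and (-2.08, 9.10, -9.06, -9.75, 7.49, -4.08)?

√(Σ(x_i - y_i)²) = √((-4.54 - (-2.08))² + (-2.76 - 9.1)² + (-0.08 - (-9.06))² + (5.26 - (-9.75))² + (-8.6 - 7.49)² + (7.99 - (-4.08))²)
= √((-2.46)² + (-11.86)² + 8.98² + 15.01² + (-16.09)² + 12.07²) = √(6.0516 + 140.6596 + 80.6404 + 225.3001 + 258.8881 + 145.6849) = √857.2247 ≈ 29.2784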